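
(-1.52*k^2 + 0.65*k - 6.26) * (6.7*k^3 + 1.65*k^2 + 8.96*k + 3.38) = -10.184*k^5 + 1.847*k^4 - 54.4887*k^3 - 9.6426*k^2 - 53.8926*k - 21.1588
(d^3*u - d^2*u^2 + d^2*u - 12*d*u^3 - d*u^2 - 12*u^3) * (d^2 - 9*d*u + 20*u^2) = d^5*u - 10*d^4*u^2 + d^4*u + 17*d^3*u^3 - 10*d^3*u^2 + 88*d^2*u^4 + 17*d^2*u^3 - 240*d*u^5 + 88*d*u^4 - 240*u^5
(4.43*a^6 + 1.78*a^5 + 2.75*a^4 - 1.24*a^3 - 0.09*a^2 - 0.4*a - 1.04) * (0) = 0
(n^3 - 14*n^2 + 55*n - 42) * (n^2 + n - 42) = n^5 - 13*n^4 - n^3 + 601*n^2 - 2352*n + 1764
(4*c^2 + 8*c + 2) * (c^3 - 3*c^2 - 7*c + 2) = 4*c^5 - 4*c^4 - 50*c^3 - 54*c^2 + 2*c + 4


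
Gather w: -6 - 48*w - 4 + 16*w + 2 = -32*w - 8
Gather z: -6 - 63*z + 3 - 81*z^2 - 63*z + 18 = -81*z^2 - 126*z + 15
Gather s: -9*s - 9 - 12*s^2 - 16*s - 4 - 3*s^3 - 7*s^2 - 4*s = -3*s^3 - 19*s^2 - 29*s - 13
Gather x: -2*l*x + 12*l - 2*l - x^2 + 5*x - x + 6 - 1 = 10*l - x^2 + x*(4 - 2*l) + 5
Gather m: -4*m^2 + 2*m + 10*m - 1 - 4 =-4*m^2 + 12*m - 5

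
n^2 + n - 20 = (n - 4)*(n + 5)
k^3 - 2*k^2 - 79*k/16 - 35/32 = (k - 7/2)*(k + 1/4)*(k + 5/4)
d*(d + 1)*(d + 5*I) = d^3 + d^2 + 5*I*d^2 + 5*I*d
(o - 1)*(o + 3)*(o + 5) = o^3 + 7*o^2 + 7*o - 15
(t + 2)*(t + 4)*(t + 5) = t^3 + 11*t^2 + 38*t + 40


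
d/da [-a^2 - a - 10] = -2*a - 1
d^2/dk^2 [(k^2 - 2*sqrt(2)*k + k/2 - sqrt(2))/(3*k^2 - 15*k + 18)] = (-4*sqrt(2)*k^3 + 11*k^3 - 36*k^2 - 6*sqrt(2)*k^2 - 18*k + 102*sqrt(2)*k - 158*sqrt(2) + 102)/(3*(k^6 - 15*k^5 + 93*k^4 - 305*k^3 + 558*k^2 - 540*k + 216))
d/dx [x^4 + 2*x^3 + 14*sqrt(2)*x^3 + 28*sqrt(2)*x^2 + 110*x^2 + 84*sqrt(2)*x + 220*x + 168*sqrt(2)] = 4*x^3 + 6*x^2 + 42*sqrt(2)*x^2 + 56*sqrt(2)*x + 220*x + 84*sqrt(2) + 220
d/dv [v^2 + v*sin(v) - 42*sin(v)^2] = v*cos(v) + 2*v + sin(v) - 42*sin(2*v)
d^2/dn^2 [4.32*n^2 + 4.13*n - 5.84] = 8.64000000000000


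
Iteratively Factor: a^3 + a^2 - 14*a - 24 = (a - 4)*(a^2 + 5*a + 6) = (a - 4)*(a + 2)*(a + 3)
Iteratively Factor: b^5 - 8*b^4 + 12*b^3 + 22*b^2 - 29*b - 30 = (b + 1)*(b^4 - 9*b^3 + 21*b^2 + b - 30) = (b + 1)^2*(b^3 - 10*b^2 + 31*b - 30) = (b - 5)*(b + 1)^2*(b^2 - 5*b + 6) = (b - 5)*(b - 3)*(b + 1)^2*(b - 2)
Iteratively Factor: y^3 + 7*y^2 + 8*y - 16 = (y - 1)*(y^2 + 8*y + 16) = (y - 1)*(y + 4)*(y + 4)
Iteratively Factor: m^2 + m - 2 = (m - 1)*(m + 2)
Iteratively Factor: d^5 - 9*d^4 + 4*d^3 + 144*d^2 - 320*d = (d - 4)*(d^4 - 5*d^3 - 16*d^2 + 80*d) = (d - 4)^2*(d^3 - d^2 - 20*d) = d*(d - 4)^2*(d^2 - d - 20) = d*(d - 5)*(d - 4)^2*(d + 4)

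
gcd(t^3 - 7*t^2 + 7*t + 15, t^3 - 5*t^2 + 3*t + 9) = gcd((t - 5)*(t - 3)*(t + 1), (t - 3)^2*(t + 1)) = t^2 - 2*t - 3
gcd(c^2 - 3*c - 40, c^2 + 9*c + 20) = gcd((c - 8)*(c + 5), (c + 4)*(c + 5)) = c + 5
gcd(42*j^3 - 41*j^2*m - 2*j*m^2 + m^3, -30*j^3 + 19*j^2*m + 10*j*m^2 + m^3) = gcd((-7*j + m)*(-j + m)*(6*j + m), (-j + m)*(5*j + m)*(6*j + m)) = 6*j^2 - 5*j*m - m^2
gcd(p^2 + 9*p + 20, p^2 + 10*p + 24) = p + 4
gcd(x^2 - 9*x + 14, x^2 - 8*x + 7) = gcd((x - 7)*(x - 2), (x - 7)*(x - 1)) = x - 7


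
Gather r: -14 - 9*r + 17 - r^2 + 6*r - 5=-r^2 - 3*r - 2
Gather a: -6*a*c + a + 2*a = a*(3 - 6*c)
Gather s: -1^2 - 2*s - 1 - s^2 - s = -s^2 - 3*s - 2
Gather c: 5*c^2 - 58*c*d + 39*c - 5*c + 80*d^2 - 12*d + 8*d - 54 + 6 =5*c^2 + c*(34 - 58*d) + 80*d^2 - 4*d - 48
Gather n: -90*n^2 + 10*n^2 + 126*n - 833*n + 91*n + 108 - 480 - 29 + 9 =-80*n^2 - 616*n - 392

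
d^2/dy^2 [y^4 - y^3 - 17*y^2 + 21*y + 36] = 12*y^2 - 6*y - 34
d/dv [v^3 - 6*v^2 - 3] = 3*v*(v - 4)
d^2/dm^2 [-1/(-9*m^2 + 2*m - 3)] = 2*(-81*m^2 + 18*m + 4*(9*m - 1)^2 - 27)/(9*m^2 - 2*m + 3)^3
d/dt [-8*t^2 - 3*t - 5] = -16*t - 3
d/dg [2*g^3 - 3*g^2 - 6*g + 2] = 6*g^2 - 6*g - 6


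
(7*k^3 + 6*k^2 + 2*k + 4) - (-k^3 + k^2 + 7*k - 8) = 8*k^3 + 5*k^2 - 5*k + 12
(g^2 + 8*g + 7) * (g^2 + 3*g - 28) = g^4 + 11*g^3 + 3*g^2 - 203*g - 196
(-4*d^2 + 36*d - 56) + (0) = -4*d^2 + 36*d - 56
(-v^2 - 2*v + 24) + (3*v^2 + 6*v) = 2*v^2 + 4*v + 24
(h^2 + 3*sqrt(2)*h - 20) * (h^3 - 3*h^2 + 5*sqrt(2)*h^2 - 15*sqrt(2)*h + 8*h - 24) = h^5 - 3*h^4 + 8*sqrt(2)*h^4 - 24*sqrt(2)*h^3 + 18*h^3 - 76*sqrt(2)*h^2 - 54*h^2 - 160*h + 228*sqrt(2)*h + 480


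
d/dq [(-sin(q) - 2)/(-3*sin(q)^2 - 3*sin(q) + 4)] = (-12*sin(q) + 3*cos(q)^2 - 13)*cos(q)/(3*sin(q)^2 + 3*sin(q) - 4)^2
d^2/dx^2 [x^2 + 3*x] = 2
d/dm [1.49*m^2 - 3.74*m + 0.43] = 2.98*m - 3.74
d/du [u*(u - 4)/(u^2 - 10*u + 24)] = -6/(u^2 - 12*u + 36)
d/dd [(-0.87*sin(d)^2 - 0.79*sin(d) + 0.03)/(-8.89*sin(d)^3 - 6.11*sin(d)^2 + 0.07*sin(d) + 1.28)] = -(7.7343*sin(d)^4 + 14.0462*sin(d)^3 + 4.0877*sin(d)^2 + 1.8606*sin(d) + 1.0133)*cos(d)/(79.0321*sin(d)^6 + 108.6358*sin(d)^5 + 36.0875*sin(d)^4 - 23.6138*sin(d)^3 - 15.6367*sin(d)^2 + 0.1792*sin(d) + 1.6384)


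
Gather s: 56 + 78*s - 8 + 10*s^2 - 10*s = 10*s^2 + 68*s + 48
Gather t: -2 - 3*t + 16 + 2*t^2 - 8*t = 2*t^2 - 11*t + 14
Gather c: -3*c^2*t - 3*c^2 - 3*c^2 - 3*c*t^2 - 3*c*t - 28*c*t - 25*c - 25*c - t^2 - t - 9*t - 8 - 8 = c^2*(-3*t - 6) + c*(-3*t^2 - 31*t - 50) - t^2 - 10*t - 16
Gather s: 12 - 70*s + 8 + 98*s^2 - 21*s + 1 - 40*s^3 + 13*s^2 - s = -40*s^3 + 111*s^2 - 92*s + 21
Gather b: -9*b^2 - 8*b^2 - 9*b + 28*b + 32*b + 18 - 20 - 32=-17*b^2 + 51*b - 34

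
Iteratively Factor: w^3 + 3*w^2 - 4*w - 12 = (w - 2)*(w^2 + 5*w + 6) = (w - 2)*(w + 2)*(w + 3)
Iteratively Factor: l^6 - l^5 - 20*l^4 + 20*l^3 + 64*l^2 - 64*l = (l)*(l^5 - l^4 - 20*l^3 + 20*l^2 + 64*l - 64) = l*(l + 4)*(l^4 - 5*l^3 + 20*l - 16) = l*(l - 1)*(l + 4)*(l^3 - 4*l^2 - 4*l + 16) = l*(l - 4)*(l - 1)*(l + 4)*(l^2 - 4) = l*(l - 4)*(l - 1)*(l + 2)*(l + 4)*(l - 2)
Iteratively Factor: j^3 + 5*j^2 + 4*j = (j)*(j^2 + 5*j + 4) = j*(j + 4)*(j + 1)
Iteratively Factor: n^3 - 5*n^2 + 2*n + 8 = (n + 1)*(n^2 - 6*n + 8) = (n - 4)*(n + 1)*(n - 2)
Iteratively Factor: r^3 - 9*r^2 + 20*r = (r - 4)*(r^2 - 5*r) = r*(r - 4)*(r - 5)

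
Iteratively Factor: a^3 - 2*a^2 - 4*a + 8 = (a - 2)*(a^2 - 4) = (a - 2)*(a + 2)*(a - 2)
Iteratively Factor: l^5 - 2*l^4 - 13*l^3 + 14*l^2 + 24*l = (l + 1)*(l^4 - 3*l^3 - 10*l^2 + 24*l) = l*(l + 1)*(l^3 - 3*l^2 - 10*l + 24) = l*(l - 2)*(l + 1)*(l^2 - l - 12) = l*(l - 2)*(l + 1)*(l + 3)*(l - 4)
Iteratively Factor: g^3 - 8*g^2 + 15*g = (g)*(g^2 - 8*g + 15) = g*(g - 5)*(g - 3)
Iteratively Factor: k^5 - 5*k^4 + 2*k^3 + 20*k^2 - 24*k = (k - 2)*(k^4 - 3*k^3 - 4*k^2 + 12*k) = (k - 2)^2*(k^3 - k^2 - 6*k) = (k - 3)*(k - 2)^2*(k^2 + 2*k) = k*(k - 3)*(k - 2)^2*(k + 2)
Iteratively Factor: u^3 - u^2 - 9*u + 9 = (u + 3)*(u^2 - 4*u + 3) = (u - 1)*(u + 3)*(u - 3)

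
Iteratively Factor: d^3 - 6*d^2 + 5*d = (d - 5)*(d^2 - d) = (d - 5)*(d - 1)*(d)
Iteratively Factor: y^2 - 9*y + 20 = (y - 4)*(y - 5)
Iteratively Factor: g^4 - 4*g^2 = (g + 2)*(g^3 - 2*g^2) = g*(g + 2)*(g^2 - 2*g) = g^2*(g + 2)*(g - 2)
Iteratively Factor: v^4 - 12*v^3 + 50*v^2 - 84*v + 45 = (v - 1)*(v^3 - 11*v^2 + 39*v - 45) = (v - 3)*(v - 1)*(v^2 - 8*v + 15) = (v - 3)^2*(v - 1)*(v - 5)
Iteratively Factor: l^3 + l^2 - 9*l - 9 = (l + 3)*(l^2 - 2*l - 3) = (l + 1)*(l + 3)*(l - 3)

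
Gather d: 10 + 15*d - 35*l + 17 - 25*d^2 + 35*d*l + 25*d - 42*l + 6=-25*d^2 + d*(35*l + 40) - 77*l + 33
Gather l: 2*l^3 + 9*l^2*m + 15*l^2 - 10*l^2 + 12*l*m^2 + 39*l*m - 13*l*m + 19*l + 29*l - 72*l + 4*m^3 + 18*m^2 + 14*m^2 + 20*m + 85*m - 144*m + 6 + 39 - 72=2*l^3 + l^2*(9*m + 5) + l*(12*m^2 + 26*m - 24) + 4*m^3 + 32*m^2 - 39*m - 27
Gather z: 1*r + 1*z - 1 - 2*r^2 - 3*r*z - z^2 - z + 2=-2*r^2 - 3*r*z + r - z^2 + 1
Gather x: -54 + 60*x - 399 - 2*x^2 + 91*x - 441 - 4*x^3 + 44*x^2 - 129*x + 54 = -4*x^3 + 42*x^2 + 22*x - 840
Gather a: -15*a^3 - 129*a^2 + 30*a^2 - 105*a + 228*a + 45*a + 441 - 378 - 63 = -15*a^3 - 99*a^2 + 168*a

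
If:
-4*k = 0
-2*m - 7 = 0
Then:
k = 0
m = -7/2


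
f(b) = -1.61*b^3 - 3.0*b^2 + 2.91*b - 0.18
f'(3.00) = -58.56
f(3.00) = -61.92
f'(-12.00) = -620.61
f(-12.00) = 2314.98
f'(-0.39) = 4.52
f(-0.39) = -1.68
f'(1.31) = -13.24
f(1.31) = -5.14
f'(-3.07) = -24.19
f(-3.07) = 9.20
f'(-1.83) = -2.29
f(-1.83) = -5.69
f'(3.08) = -61.39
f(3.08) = -66.72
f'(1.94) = -26.91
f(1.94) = -17.58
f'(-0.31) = 4.31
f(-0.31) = -1.32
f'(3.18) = -65.01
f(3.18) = -73.04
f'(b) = -4.83*b^2 - 6.0*b + 2.91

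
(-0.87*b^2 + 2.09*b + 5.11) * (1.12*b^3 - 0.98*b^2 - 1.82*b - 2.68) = -0.9744*b^5 + 3.1934*b^4 + 5.2584*b^3 - 6.48*b^2 - 14.9014*b - 13.6948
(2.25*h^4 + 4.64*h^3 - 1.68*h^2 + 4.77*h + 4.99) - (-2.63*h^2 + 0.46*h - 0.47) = 2.25*h^4 + 4.64*h^3 + 0.95*h^2 + 4.31*h + 5.46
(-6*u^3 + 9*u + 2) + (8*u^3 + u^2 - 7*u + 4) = 2*u^3 + u^2 + 2*u + 6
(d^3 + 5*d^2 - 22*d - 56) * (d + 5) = d^4 + 10*d^3 + 3*d^2 - 166*d - 280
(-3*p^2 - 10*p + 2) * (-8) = 24*p^2 + 80*p - 16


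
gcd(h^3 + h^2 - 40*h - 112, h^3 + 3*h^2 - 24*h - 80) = h^2 + 8*h + 16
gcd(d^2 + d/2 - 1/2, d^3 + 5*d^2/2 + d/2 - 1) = d^2 + d/2 - 1/2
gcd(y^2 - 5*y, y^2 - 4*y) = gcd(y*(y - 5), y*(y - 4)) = y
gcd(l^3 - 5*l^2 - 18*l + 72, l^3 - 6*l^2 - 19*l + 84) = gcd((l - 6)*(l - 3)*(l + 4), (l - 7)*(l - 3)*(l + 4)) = l^2 + l - 12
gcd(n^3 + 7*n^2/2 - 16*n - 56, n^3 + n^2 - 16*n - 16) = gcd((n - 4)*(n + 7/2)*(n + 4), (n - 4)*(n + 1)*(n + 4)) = n^2 - 16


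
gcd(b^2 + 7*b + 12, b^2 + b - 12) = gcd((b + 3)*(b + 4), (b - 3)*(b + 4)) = b + 4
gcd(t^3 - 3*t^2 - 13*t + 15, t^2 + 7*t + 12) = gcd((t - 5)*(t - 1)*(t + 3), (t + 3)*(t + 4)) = t + 3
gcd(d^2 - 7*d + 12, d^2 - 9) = d - 3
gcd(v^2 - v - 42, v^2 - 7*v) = v - 7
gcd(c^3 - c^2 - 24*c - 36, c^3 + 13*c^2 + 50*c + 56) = c + 2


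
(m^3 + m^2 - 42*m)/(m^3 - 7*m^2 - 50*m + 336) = m/(m - 8)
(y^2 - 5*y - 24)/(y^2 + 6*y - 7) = (y^2 - 5*y - 24)/(y^2 + 6*y - 7)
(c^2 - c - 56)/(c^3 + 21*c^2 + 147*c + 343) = (c - 8)/(c^2 + 14*c + 49)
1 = 1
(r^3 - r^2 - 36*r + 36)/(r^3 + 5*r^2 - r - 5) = (r^2 - 36)/(r^2 + 6*r + 5)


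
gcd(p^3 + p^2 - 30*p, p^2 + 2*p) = p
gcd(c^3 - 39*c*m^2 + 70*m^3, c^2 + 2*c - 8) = 1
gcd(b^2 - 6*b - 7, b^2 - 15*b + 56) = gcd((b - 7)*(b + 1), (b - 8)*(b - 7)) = b - 7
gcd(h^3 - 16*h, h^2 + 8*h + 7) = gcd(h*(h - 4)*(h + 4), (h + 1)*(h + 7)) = 1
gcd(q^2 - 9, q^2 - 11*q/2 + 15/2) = q - 3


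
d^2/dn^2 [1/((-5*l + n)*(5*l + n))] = 2*(-25*l^2 - 3*n^2)/(15625*l^6 - 1875*l^4*n^2 + 75*l^2*n^4 - n^6)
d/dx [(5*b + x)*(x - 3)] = 5*b + 2*x - 3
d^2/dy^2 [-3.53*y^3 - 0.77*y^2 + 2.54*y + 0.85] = -21.18*y - 1.54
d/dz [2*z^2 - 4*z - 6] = 4*z - 4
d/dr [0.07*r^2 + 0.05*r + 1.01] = 0.14*r + 0.05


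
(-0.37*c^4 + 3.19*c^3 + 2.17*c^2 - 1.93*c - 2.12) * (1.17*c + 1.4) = -0.4329*c^5 + 3.2143*c^4 + 7.0049*c^3 + 0.7799*c^2 - 5.1824*c - 2.968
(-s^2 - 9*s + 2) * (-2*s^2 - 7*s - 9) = 2*s^4 + 25*s^3 + 68*s^2 + 67*s - 18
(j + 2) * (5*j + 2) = 5*j^2 + 12*j + 4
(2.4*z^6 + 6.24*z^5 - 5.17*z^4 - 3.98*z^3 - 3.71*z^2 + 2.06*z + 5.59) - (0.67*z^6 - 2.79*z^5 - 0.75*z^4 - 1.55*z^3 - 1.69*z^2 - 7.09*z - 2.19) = 1.73*z^6 + 9.03*z^5 - 4.42*z^4 - 2.43*z^3 - 2.02*z^2 + 9.15*z + 7.78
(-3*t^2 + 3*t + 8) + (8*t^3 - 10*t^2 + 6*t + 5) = 8*t^3 - 13*t^2 + 9*t + 13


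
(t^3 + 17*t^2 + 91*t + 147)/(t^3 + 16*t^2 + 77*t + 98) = (t + 3)/(t + 2)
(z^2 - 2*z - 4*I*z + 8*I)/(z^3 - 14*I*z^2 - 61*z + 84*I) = (z - 2)/(z^2 - 10*I*z - 21)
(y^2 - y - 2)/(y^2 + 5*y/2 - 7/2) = 2*(y^2 - y - 2)/(2*y^2 + 5*y - 7)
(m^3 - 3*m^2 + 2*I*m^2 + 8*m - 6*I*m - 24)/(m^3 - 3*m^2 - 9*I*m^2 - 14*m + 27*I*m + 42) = (m + 4*I)/(m - 7*I)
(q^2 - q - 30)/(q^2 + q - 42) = (q + 5)/(q + 7)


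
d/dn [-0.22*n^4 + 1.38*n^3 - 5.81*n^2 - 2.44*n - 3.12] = -0.88*n^3 + 4.14*n^2 - 11.62*n - 2.44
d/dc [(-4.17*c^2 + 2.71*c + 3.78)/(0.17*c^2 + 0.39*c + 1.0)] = (-2.087*c^2 - 9.6252*c + 1.2358)/(0.0289*c^4 + 0.1326*c^3 + 0.4921*c^2 + 0.78*c + 1.0)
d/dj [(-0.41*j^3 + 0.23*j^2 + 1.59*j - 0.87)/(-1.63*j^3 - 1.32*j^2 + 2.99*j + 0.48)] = (0.9161*j^4 + 2.7316*j^3 - 2.0582*j^2 - 2.076*j + 3.3645)/(2.6569*j^6 + 4.3032*j^5 - 8.005*j^4 - 9.4584*j^3 + 7.6729*j^2 + 2.8704*j + 0.2304)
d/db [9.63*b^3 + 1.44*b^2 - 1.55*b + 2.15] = 28.89*b^2 + 2.88*b - 1.55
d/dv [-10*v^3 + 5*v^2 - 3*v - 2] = -30*v^2 + 10*v - 3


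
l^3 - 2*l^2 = l^2*(l - 2)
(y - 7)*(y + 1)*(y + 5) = y^3 - y^2 - 37*y - 35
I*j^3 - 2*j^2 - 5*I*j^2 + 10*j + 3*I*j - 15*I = (j - 5)*(j + 3*I)*(I*j + 1)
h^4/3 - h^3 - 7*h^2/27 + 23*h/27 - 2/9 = (h/3 + 1/3)*(h - 3)*(h - 2/3)*(h - 1/3)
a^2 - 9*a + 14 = (a - 7)*(a - 2)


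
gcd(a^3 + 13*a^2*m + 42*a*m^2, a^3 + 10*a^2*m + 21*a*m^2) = a^2 + 7*a*m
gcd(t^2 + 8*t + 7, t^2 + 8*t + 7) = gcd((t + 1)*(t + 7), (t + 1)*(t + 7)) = t^2 + 8*t + 7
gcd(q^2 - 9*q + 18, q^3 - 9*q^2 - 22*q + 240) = q - 6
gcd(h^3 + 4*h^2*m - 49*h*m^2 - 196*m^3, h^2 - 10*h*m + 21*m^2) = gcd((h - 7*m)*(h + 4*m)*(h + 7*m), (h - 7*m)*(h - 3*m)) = h - 7*m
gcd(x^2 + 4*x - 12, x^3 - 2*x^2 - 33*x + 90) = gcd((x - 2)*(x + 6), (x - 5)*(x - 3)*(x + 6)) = x + 6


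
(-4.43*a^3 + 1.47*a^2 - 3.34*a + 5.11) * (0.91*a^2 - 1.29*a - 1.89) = -4.0313*a^5 + 7.0524*a^4 + 3.437*a^3 + 6.1804*a^2 - 0.279300000000001*a - 9.6579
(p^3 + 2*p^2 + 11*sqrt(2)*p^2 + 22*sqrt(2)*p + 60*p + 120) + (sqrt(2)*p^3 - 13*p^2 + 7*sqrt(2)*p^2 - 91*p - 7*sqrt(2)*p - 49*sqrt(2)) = p^3 + sqrt(2)*p^3 - 11*p^2 + 18*sqrt(2)*p^2 - 31*p + 15*sqrt(2)*p - 49*sqrt(2) + 120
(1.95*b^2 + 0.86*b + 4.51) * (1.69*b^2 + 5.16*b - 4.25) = 3.2955*b^4 + 11.5154*b^3 + 3.772*b^2 + 19.6166*b - 19.1675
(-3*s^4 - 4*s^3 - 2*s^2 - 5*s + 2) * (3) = -9*s^4 - 12*s^3 - 6*s^2 - 15*s + 6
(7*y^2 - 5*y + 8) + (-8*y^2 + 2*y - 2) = -y^2 - 3*y + 6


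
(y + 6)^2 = y^2 + 12*y + 36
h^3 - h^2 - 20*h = h*(h - 5)*(h + 4)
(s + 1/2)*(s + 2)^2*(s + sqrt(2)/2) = s^4 + sqrt(2)*s^3/2 + 9*s^3/2 + 9*sqrt(2)*s^2/4 + 6*s^2 + 2*s + 3*sqrt(2)*s + sqrt(2)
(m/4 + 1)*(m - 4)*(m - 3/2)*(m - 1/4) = m^4/4 - 7*m^3/16 - 125*m^2/32 + 7*m - 3/2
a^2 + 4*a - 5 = (a - 1)*(a + 5)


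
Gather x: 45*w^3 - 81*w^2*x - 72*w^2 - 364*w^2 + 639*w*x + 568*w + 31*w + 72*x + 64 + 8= 45*w^3 - 436*w^2 + 599*w + x*(-81*w^2 + 639*w + 72) + 72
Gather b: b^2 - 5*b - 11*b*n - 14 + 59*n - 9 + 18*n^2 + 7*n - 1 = b^2 + b*(-11*n - 5) + 18*n^2 + 66*n - 24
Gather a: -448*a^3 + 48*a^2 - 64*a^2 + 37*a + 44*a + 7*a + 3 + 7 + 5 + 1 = -448*a^3 - 16*a^2 + 88*a + 16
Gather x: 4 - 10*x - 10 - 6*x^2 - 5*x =-6*x^2 - 15*x - 6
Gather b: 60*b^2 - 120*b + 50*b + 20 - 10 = 60*b^2 - 70*b + 10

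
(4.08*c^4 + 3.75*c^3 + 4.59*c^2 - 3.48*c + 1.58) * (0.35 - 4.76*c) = -19.4208*c^5 - 16.422*c^4 - 20.5359*c^3 + 18.1713*c^2 - 8.7388*c + 0.553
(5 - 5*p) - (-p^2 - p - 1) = p^2 - 4*p + 6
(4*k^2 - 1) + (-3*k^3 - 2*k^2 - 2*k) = -3*k^3 + 2*k^2 - 2*k - 1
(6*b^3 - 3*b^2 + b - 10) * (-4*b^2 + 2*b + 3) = -24*b^5 + 24*b^4 + 8*b^3 + 33*b^2 - 17*b - 30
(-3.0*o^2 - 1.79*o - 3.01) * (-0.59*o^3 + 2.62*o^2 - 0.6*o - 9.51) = 1.77*o^5 - 6.8039*o^4 - 1.1139*o^3 + 21.7178*o^2 + 18.8289*o + 28.6251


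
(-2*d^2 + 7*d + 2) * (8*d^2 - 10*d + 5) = -16*d^4 + 76*d^3 - 64*d^2 + 15*d + 10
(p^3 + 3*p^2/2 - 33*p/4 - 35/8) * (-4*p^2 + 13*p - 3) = -4*p^5 + 7*p^4 + 99*p^3/2 - 377*p^2/4 - 257*p/8 + 105/8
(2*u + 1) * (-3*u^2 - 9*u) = -6*u^3 - 21*u^2 - 9*u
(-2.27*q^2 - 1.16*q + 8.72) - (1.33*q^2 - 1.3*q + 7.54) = -3.6*q^2 + 0.14*q + 1.18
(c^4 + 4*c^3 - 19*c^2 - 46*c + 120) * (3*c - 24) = 3*c^5 - 12*c^4 - 153*c^3 + 318*c^2 + 1464*c - 2880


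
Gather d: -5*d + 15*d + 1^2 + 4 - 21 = 10*d - 16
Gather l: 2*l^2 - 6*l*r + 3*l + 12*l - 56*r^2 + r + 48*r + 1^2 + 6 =2*l^2 + l*(15 - 6*r) - 56*r^2 + 49*r + 7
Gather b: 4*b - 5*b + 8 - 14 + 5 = -b - 1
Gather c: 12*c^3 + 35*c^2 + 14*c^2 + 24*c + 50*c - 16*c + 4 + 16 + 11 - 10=12*c^3 + 49*c^2 + 58*c + 21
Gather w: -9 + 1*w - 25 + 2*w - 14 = 3*w - 48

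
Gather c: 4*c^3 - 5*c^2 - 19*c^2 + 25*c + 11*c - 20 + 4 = 4*c^3 - 24*c^2 + 36*c - 16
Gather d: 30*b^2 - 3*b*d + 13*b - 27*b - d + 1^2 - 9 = 30*b^2 - 14*b + d*(-3*b - 1) - 8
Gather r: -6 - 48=-54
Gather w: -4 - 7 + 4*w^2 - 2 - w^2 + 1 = 3*w^2 - 12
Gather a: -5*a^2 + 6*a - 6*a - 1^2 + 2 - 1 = -5*a^2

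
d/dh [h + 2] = 1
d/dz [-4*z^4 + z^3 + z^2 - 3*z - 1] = -16*z^3 + 3*z^2 + 2*z - 3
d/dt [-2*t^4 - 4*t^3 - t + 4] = -8*t^3 - 12*t^2 - 1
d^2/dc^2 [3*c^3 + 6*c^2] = 18*c + 12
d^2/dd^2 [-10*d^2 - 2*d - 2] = -20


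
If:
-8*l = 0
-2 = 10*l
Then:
No Solution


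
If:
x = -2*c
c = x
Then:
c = 0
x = 0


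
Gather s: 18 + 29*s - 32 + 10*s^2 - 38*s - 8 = 10*s^2 - 9*s - 22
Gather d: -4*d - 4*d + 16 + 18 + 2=36 - 8*d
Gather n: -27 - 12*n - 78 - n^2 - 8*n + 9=-n^2 - 20*n - 96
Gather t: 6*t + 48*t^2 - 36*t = 48*t^2 - 30*t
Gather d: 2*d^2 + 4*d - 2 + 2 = 2*d^2 + 4*d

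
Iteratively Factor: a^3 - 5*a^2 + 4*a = (a - 4)*(a^2 - a) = a*(a - 4)*(a - 1)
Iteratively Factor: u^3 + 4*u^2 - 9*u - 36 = (u + 4)*(u^2 - 9) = (u - 3)*(u + 4)*(u + 3)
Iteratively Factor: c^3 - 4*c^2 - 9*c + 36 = (c - 3)*(c^2 - c - 12) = (c - 3)*(c + 3)*(c - 4)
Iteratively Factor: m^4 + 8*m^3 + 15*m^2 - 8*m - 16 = (m + 4)*(m^3 + 4*m^2 - m - 4) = (m + 4)^2*(m^2 - 1) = (m - 1)*(m + 4)^2*(m + 1)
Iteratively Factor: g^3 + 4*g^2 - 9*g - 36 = (g + 4)*(g^2 - 9) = (g + 3)*(g + 4)*(g - 3)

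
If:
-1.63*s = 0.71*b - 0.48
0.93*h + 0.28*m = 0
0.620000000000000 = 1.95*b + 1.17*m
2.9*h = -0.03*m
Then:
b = 0.32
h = 0.00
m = 0.00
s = 0.16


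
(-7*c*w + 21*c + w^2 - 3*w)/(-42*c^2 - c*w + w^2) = (w - 3)/(6*c + w)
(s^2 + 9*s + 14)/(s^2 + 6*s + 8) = (s + 7)/(s + 4)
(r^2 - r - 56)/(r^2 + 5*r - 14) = (r - 8)/(r - 2)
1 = 1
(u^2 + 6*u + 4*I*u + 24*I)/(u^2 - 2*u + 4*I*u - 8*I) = (u + 6)/(u - 2)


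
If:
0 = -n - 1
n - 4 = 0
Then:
No Solution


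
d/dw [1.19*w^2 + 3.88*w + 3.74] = 2.38*w + 3.88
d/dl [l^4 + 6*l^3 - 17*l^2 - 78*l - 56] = 4*l^3 + 18*l^2 - 34*l - 78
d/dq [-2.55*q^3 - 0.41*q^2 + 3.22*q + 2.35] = -7.65*q^2 - 0.82*q + 3.22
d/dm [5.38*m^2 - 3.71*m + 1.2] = 10.76*m - 3.71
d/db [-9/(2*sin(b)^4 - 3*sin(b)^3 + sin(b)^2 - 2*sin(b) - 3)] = 9*(8*sin(b)^3 - 9*sin(b)^2 + 2*sin(b) - 2)*cos(b)/(2*sin(b)^4 - 3*sin(b)^3 + sin(b)^2 - 2*sin(b) - 3)^2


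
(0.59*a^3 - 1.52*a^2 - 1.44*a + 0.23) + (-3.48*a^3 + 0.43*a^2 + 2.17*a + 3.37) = -2.89*a^3 - 1.09*a^2 + 0.73*a + 3.6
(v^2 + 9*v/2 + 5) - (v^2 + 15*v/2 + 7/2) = 3/2 - 3*v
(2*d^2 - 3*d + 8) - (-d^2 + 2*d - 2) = 3*d^2 - 5*d + 10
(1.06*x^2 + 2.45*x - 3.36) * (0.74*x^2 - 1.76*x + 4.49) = 0.7844*x^4 - 0.0526*x^3 - 2.039*x^2 + 16.9141*x - 15.0864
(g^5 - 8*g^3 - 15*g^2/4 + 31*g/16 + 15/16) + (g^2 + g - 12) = g^5 - 8*g^3 - 11*g^2/4 + 47*g/16 - 177/16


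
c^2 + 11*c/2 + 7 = (c + 2)*(c + 7/2)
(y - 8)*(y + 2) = y^2 - 6*y - 16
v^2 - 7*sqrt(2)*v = v*(v - 7*sqrt(2))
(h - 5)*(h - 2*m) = h^2 - 2*h*m - 5*h + 10*m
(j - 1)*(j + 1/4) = j^2 - 3*j/4 - 1/4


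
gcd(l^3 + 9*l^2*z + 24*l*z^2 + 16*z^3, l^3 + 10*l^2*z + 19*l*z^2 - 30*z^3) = 1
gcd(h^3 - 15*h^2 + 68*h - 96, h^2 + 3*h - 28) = h - 4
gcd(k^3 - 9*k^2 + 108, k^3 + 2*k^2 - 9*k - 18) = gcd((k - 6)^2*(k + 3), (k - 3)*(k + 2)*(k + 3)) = k + 3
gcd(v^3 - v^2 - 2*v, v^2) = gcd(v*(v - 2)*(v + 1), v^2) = v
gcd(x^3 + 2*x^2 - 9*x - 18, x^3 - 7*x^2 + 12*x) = x - 3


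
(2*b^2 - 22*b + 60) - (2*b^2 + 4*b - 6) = 66 - 26*b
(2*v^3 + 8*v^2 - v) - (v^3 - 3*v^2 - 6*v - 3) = v^3 + 11*v^2 + 5*v + 3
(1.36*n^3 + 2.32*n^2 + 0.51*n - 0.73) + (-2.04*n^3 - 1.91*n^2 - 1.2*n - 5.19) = -0.68*n^3 + 0.41*n^2 - 0.69*n - 5.92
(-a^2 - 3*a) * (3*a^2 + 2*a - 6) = -3*a^4 - 11*a^3 + 18*a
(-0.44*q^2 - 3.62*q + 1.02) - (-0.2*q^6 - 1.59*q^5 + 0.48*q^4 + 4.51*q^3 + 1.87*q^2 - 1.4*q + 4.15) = 0.2*q^6 + 1.59*q^5 - 0.48*q^4 - 4.51*q^3 - 2.31*q^2 - 2.22*q - 3.13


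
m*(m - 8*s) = m^2 - 8*m*s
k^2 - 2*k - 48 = (k - 8)*(k + 6)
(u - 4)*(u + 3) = u^2 - u - 12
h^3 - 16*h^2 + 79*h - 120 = (h - 8)*(h - 5)*(h - 3)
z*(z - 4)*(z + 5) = z^3 + z^2 - 20*z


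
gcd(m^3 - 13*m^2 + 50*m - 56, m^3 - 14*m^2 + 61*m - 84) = m^2 - 11*m + 28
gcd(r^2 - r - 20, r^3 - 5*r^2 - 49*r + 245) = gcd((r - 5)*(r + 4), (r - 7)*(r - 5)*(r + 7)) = r - 5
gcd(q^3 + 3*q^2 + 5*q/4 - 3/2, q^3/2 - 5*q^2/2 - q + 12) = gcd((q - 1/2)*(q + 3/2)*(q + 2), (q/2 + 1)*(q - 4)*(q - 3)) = q + 2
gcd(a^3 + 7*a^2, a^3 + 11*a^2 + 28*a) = a^2 + 7*a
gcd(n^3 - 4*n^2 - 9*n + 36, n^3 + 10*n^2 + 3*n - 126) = n - 3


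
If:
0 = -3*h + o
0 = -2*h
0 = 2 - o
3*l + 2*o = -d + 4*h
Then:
No Solution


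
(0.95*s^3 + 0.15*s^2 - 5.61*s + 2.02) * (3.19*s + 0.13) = 3.0305*s^4 + 0.602*s^3 - 17.8764*s^2 + 5.7145*s + 0.2626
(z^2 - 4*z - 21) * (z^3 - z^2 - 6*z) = z^5 - 5*z^4 - 23*z^3 + 45*z^2 + 126*z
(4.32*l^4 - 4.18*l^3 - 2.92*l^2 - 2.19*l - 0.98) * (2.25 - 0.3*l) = -1.296*l^5 + 10.974*l^4 - 8.529*l^3 - 5.913*l^2 - 4.6335*l - 2.205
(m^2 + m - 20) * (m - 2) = m^3 - m^2 - 22*m + 40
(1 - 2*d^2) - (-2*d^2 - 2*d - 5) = 2*d + 6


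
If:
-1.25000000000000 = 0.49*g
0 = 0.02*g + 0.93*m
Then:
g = -2.55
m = 0.05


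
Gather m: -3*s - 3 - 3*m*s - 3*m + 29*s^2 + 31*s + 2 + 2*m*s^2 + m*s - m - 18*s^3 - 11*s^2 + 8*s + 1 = m*(2*s^2 - 2*s - 4) - 18*s^3 + 18*s^2 + 36*s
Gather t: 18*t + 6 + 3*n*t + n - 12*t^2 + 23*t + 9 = n - 12*t^2 + t*(3*n + 41) + 15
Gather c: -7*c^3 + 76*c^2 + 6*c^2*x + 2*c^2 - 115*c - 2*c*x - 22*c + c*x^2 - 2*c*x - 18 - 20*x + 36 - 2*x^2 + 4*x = -7*c^3 + c^2*(6*x + 78) + c*(x^2 - 4*x - 137) - 2*x^2 - 16*x + 18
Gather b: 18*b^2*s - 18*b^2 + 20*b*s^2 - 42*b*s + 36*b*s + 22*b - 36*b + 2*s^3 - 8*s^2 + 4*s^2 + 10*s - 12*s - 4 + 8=b^2*(18*s - 18) + b*(20*s^2 - 6*s - 14) + 2*s^3 - 4*s^2 - 2*s + 4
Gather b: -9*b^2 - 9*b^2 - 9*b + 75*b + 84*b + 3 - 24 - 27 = -18*b^2 + 150*b - 48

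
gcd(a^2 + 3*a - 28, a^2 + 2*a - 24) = a - 4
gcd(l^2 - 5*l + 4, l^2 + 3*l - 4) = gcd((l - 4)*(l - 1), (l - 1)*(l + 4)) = l - 1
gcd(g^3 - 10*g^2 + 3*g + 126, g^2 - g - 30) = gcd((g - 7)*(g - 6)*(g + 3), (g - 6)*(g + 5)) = g - 6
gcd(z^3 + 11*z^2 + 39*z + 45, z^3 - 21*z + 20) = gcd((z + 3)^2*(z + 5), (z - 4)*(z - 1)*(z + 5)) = z + 5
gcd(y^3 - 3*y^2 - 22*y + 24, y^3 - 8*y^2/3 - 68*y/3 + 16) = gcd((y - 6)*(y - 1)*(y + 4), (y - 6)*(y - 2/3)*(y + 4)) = y^2 - 2*y - 24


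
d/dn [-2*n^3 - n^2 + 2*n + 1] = -6*n^2 - 2*n + 2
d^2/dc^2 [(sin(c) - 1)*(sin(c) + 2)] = -sin(c) + 2*cos(2*c)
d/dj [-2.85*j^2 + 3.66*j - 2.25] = 3.66 - 5.7*j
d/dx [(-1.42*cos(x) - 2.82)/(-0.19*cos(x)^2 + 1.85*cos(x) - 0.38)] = (0.2698*cos(x)^2 + 1.0716*cos(x) - 5.7566)*sin(x)/(0.0361*cos(x)^4 - 0.703*cos(x)^3 + 3.5669*cos(x)^2 - 1.406*cos(x) + 0.1444)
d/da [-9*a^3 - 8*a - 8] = -27*a^2 - 8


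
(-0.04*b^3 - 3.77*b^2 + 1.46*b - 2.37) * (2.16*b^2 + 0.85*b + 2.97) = -0.0864*b^5 - 8.1772*b^4 - 0.1697*b^3 - 15.0751*b^2 + 2.3217*b - 7.0389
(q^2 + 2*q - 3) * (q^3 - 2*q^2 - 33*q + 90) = q^5 - 40*q^3 + 30*q^2 + 279*q - 270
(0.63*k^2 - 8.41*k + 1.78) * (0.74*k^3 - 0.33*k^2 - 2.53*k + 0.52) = 0.4662*k^5 - 6.4313*k^4 + 2.4986*k^3 + 21.0175*k^2 - 8.8766*k + 0.9256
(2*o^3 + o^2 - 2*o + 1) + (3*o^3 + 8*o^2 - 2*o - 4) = 5*o^3 + 9*o^2 - 4*o - 3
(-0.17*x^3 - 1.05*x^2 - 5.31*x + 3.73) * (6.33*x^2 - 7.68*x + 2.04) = -1.0761*x^5 - 5.3409*x^4 - 25.8951*x^3 + 62.2497*x^2 - 39.4788*x + 7.6092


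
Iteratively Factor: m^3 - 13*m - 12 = (m + 1)*(m^2 - m - 12) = (m - 4)*(m + 1)*(m + 3)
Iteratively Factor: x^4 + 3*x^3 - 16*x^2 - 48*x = (x - 4)*(x^3 + 7*x^2 + 12*x) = (x - 4)*(x + 3)*(x^2 + 4*x) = (x - 4)*(x + 3)*(x + 4)*(x)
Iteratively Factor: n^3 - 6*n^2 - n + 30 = (n + 2)*(n^2 - 8*n + 15) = (n - 3)*(n + 2)*(n - 5)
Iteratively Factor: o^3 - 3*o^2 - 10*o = (o)*(o^2 - 3*o - 10) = o*(o + 2)*(o - 5)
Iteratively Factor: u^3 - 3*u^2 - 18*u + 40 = (u - 5)*(u^2 + 2*u - 8) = (u - 5)*(u - 2)*(u + 4)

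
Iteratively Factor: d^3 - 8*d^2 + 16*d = (d - 4)*(d^2 - 4*d) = (d - 4)^2*(d)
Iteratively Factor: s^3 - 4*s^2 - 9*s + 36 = (s + 3)*(s^2 - 7*s + 12) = (s - 3)*(s + 3)*(s - 4)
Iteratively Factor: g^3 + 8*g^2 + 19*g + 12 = (g + 4)*(g^2 + 4*g + 3) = (g + 1)*(g + 4)*(g + 3)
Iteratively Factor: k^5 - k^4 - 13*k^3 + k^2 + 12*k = (k + 1)*(k^4 - 2*k^3 - 11*k^2 + 12*k) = k*(k + 1)*(k^3 - 2*k^2 - 11*k + 12) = k*(k - 1)*(k + 1)*(k^2 - k - 12) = k*(k - 4)*(k - 1)*(k + 1)*(k + 3)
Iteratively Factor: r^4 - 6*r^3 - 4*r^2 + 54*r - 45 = (r - 1)*(r^3 - 5*r^2 - 9*r + 45) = (r - 5)*(r - 1)*(r^2 - 9) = (r - 5)*(r - 3)*(r - 1)*(r + 3)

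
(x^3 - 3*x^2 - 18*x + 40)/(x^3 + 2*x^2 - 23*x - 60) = (x - 2)/(x + 3)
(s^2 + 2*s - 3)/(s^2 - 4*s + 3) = (s + 3)/(s - 3)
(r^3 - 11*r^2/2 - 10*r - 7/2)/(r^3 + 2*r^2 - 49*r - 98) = (2*r^2 + 3*r + 1)/(2*(r^2 + 9*r + 14))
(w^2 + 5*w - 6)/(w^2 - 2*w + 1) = (w + 6)/(w - 1)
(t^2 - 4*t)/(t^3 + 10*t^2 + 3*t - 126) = t*(t - 4)/(t^3 + 10*t^2 + 3*t - 126)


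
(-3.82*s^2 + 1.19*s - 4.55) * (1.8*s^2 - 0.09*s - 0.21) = -6.876*s^4 + 2.4858*s^3 - 7.4949*s^2 + 0.1596*s + 0.9555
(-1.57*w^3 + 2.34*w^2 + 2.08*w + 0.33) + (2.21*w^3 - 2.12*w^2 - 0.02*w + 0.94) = 0.64*w^3 + 0.22*w^2 + 2.06*w + 1.27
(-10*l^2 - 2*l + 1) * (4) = -40*l^2 - 8*l + 4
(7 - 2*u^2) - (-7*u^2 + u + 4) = 5*u^2 - u + 3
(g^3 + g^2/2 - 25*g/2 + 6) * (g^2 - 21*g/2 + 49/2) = g^5 - 10*g^4 + 27*g^3/4 + 299*g^2/2 - 1477*g/4 + 147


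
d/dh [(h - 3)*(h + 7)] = 2*h + 4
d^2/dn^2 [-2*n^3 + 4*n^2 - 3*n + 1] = 8 - 12*n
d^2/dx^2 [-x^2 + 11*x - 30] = -2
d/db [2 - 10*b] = -10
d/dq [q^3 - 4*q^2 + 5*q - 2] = 3*q^2 - 8*q + 5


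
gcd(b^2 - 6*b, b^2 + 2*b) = b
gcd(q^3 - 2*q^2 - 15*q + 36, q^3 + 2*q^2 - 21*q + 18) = q - 3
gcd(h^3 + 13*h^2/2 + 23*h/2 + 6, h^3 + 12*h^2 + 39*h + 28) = h^2 + 5*h + 4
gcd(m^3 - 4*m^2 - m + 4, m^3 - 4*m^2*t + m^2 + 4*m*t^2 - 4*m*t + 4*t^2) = m + 1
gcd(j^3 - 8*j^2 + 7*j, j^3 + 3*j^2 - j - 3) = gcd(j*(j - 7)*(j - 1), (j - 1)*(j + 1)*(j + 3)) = j - 1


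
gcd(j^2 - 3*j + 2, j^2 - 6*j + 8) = j - 2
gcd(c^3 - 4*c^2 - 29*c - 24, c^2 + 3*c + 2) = c + 1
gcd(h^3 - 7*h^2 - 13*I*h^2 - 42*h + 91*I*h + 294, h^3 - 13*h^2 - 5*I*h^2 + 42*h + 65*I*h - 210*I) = h - 7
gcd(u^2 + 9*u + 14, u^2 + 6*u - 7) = u + 7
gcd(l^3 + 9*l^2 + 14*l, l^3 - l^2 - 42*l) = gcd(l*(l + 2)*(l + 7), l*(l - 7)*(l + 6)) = l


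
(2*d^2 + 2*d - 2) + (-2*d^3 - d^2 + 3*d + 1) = -2*d^3 + d^2 + 5*d - 1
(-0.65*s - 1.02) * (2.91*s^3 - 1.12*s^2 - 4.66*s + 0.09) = -1.8915*s^4 - 2.2402*s^3 + 4.1714*s^2 + 4.6947*s - 0.0918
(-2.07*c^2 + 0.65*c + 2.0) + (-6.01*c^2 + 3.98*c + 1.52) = -8.08*c^2 + 4.63*c + 3.52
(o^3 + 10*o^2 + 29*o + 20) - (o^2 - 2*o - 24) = o^3 + 9*o^2 + 31*o + 44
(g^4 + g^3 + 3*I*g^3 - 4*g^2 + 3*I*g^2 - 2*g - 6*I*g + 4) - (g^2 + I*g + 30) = g^4 + g^3 + 3*I*g^3 - 5*g^2 + 3*I*g^2 - 2*g - 7*I*g - 26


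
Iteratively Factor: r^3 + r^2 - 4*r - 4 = (r + 2)*(r^2 - r - 2) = (r + 1)*(r + 2)*(r - 2)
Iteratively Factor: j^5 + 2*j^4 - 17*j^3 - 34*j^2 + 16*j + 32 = (j + 1)*(j^4 + j^3 - 18*j^2 - 16*j + 32) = (j + 1)*(j + 2)*(j^3 - j^2 - 16*j + 16) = (j + 1)*(j + 2)*(j + 4)*(j^2 - 5*j + 4) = (j - 4)*(j + 1)*(j + 2)*(j + 4)*(j - 1)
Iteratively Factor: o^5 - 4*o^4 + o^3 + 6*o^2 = (o + 1)*(o^4 - 5*o^3 + 6*o^2) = o*(o + 1)*(o^3 - 5*o^2 + 6*o) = o*(o - 2)*(o + 1)*(o^2 - 3*o) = o^2*(o - 2)*(o + 1)*(o - 3)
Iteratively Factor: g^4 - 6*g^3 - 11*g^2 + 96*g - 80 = (g + 4)*(g^3 - 10*g^2 + 29*g - 20) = (g - 5)*(g + 4)*(g^2 - 5*g + 4) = (g - 5)*(g - 1)*(g + 4)*(g - 4)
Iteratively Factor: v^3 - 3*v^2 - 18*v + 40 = (v + 4)*(v^2 - 7*v + 10) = (v - 2)*(v + 4)*(v - 5)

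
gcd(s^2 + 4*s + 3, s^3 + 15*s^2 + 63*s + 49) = s + 1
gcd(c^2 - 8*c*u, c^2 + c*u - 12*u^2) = 1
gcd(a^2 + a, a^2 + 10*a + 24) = 1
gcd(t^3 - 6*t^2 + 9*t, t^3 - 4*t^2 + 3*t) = t^2 - 3*t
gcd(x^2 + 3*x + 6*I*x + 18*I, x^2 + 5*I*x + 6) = x + 6*I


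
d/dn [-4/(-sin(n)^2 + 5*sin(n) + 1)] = 4*(5 - 2*sin(n))*cos(n)/(5*sin(n) + cos(n)^2)^2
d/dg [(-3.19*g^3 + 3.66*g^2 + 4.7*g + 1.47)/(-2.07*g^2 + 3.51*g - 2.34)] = (6.6033*g^4 - 22.3938*g^3 + 44.9694*g^2 - 11.043*g - 16.1577)/(4.2849*g^4 - 14.5314*g^3 + 22.0077*g^2 - 16.4268*g + 5.4756)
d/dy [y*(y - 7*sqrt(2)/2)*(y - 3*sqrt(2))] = 3*y^2 - 13*sqrt(2)*y + 21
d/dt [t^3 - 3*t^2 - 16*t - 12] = 3*t^2 - 6*t - 16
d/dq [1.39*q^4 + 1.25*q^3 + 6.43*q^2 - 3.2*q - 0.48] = 5.56*q^3 + 3.75*q^2 + 12.86*q - 3.2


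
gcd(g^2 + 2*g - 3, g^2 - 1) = g - 1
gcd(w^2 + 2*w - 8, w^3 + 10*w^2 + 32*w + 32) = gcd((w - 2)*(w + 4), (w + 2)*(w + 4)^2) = w + 4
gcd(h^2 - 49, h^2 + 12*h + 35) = h + 7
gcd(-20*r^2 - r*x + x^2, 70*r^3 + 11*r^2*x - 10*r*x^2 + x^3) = -5*r + x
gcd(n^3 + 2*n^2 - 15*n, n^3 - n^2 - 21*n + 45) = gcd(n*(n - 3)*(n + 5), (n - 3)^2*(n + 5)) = n^2 + 2*n - 15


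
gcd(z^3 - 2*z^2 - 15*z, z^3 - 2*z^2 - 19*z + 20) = z - 5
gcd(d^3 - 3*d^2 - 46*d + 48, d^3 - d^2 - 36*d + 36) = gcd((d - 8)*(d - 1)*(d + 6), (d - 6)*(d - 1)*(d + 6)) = d^2 + 5*d - 6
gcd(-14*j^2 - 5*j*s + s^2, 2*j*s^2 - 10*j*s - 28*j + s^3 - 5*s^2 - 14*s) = 2*j + s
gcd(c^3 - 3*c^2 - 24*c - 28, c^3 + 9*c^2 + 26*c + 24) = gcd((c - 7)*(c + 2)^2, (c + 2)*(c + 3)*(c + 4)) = c + 2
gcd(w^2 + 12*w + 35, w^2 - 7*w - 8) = 1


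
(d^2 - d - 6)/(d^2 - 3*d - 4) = (-d^2 + d + 6)/(-d^2 + 3*d + 4)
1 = 1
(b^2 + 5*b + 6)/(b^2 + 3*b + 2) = (b + 3)/(b + 1)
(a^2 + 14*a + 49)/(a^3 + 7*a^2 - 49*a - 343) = 1/(a - 7)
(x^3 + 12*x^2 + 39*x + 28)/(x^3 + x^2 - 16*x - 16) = (x + 7)/(x - 4)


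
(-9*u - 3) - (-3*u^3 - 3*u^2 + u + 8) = 3*u^3 + 3*u^2 - 10*u - 11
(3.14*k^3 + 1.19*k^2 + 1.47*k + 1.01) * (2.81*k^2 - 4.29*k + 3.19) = 8.8234*k^5 - 10.1267*k^4 + 9.0422*k^3 + 0.3279*k^2 + 0.3564*k + 3.2219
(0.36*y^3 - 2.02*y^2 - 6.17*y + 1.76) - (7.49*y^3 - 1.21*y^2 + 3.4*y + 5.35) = -7.13*y^3 - 0.81*y^2 - 9.57*y - 3.59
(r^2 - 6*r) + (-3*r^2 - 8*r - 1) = -2*r^2 - 14*r - 1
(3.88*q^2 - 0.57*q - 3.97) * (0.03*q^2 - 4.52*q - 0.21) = 0.1164*q^4 - 17.5547*q^3 + 1.6425*q^2 + 18.0641*q + 0.8337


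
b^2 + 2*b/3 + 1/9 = (b + 1/3)^2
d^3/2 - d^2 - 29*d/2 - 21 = (d/2 + 1)*(d - 7)*(d + 3)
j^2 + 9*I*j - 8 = (j + I)*(j + 8*I)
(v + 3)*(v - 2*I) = v^2 + 3*v - 2*I*v - 6*I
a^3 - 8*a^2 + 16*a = a*(a - 4)^2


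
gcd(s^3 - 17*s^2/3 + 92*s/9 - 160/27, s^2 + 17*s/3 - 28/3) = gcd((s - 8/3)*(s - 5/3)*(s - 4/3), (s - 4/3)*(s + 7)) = s - 4/3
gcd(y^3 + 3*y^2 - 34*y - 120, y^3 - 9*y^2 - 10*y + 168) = y^2 - 2*y - 24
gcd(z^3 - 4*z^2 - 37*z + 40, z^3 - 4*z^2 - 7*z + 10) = z - 1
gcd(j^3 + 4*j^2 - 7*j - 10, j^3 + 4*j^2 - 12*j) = j - 2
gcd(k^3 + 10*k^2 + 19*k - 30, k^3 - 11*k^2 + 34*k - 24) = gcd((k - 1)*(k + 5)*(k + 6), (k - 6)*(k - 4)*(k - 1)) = k - 1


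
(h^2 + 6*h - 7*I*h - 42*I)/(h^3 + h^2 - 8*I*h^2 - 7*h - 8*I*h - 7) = (h + 6)/(h^2 + h*(1 - I) - I)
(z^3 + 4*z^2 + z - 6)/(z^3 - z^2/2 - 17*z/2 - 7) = 2*(z^2 + 2*z - 3)/(2*z^2 - 5*z - 7)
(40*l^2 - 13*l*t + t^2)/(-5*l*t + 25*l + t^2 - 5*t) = (-8*l + t)/(t - 5)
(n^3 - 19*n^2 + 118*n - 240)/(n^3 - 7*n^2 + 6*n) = (n^2 - 13*n + 40)/(n*(n - 1))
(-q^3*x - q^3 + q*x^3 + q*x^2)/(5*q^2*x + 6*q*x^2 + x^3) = q*(-q*x - q + x^2 + x)/(x*(5*q + x))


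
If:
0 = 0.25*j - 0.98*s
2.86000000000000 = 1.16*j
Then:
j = 2.47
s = 0.63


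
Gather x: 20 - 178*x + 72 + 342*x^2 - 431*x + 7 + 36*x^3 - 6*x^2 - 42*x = 36*x^3 + 336*x^2 - 651*x + 99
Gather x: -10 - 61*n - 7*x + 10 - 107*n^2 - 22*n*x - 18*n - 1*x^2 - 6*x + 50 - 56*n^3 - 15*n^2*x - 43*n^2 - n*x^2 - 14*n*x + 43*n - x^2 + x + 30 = -56*n^3 - 150*n^2 - 36*n + x^2*(-n - 2) + x*(-15*n^2 - 36*n - 12) + 80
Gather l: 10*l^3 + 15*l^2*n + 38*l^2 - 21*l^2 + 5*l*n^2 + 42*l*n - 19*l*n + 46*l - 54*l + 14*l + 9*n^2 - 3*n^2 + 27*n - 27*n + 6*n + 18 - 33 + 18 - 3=10*l^3 + l^2*(15*n + 17) + l*(5*n^2 + 23*n + 6) + 6*n^2 + 6*n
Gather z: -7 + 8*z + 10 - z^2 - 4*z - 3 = -z^2 + 4*z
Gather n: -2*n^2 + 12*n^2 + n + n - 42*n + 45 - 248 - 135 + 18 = 10*n^2 - 40*n - 320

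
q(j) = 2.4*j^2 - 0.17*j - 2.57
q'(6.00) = 28.63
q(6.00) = 82.81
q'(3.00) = 14.23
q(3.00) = 18.52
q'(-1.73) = -8.47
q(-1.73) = 4.91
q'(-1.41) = -6.94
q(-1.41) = 2.44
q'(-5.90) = -28.49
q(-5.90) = 81.98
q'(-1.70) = -8.33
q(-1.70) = 4.66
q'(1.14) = 5.30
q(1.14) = 0.36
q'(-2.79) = -13.56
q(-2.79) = 16.59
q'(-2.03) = -9.91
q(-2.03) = 7.67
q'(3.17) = 15.05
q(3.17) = 21.01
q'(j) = 4.8*j - 0.17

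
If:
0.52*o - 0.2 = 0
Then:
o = 0.38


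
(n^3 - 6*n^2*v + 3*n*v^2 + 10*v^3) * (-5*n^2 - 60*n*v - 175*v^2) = -5*n^5 - 30*n^4*v + 170*n^3*v^2 + 820*n^2*v^3 - 1125*n*v^4 - 1750*v^5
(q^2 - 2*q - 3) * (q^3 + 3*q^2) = q^5 + q^4 - 9*q^3 - 9*q^2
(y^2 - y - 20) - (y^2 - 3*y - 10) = 2*y - 10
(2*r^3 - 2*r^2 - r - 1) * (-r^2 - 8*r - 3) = -2*r^5 - 14*r^4 + 11*r^3 + 15*r^2 + 11*r + 3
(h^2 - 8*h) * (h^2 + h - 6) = h^4 - 7*h^3 - 14*h^2 + 48*h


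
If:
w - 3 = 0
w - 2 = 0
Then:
No Solution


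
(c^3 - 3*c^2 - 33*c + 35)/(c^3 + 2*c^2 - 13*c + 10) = (c - 7)/(c - 2)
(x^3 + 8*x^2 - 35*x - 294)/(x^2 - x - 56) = (x^2 + x - 42)/(x - 8)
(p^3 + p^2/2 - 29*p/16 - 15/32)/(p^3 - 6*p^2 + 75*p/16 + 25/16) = (p + 3/2)/(p - 5)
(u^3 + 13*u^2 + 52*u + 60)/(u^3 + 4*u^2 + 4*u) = (u^2 + 11*u + 30)/(u*(u + 2))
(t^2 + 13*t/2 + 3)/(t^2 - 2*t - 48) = (t + 1/2)/(t - 8)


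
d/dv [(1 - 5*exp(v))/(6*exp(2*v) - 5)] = (30*exp(2*v) - 12*exp(v) + 25)*exp(v)/(36*exp(4*v) - 60*exp(2*v) + 25)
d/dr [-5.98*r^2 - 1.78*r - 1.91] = -11.96*r - 1.78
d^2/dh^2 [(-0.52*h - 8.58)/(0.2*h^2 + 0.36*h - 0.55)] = (-(0.4*h + 0.36)*(0.52*h + 8.58)*(0.8*h + 0.72) + (0.624*h + 3.8064)*(0.2*h^2 + 0.36*h - 0.55))/(0.2*h^2 + 0.36*h - 0.55)^3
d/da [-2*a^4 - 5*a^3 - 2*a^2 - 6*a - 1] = -8*a^3 - 15*a^2 - 4*a - 6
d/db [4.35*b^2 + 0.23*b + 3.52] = 8.7*b + 0.23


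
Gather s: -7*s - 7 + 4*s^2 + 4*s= 4*s^2 - 3*s - 7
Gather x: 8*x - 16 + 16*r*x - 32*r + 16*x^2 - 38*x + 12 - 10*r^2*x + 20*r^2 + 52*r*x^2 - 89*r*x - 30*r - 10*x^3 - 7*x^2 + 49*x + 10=20*r^2 - 62*r - 10*x^3 + x^2*(52*r + 9) + x*(-10*r^2 - 73*r + 19) + 6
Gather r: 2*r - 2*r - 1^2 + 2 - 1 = 0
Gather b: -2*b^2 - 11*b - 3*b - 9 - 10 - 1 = -2*b^2 - 14*b - 20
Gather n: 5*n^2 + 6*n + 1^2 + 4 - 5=5*n^2 + 6*n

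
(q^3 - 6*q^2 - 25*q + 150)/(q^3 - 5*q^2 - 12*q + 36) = (q^2 - 25)/(q^2 + q - 6)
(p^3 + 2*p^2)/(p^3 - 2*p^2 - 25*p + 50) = p^2*(p + 2)/(p^3 - 2*p^2 - 25*p + 50)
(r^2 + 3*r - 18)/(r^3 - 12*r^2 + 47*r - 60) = (r + 6)/(r^2 - 9*r + 20)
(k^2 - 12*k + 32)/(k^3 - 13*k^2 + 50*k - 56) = (k - 8)/(k^2 - 9*k + 14)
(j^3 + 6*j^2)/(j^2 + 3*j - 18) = j^2/(j - 3)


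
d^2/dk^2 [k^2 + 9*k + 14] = 2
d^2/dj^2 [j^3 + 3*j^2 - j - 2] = 6*j + 6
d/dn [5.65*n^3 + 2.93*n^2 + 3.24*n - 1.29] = 16.95*n^2 + 5.86*n + 3.24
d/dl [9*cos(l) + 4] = -9*sin(l)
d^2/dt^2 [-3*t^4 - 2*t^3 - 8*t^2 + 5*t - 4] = -36*t^2 - 12*t - 16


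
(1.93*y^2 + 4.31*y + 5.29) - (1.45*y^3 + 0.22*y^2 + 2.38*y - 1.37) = -1.45*y^3 + 1.71*y^2 + 1.93*y + 6.66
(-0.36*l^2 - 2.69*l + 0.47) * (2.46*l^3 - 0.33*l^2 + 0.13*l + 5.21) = -0.8856*l^5 - 6.4986*l^4 + 1.9971*l^3 - 2.3804*l^2 - 13.9538*l + 2.4487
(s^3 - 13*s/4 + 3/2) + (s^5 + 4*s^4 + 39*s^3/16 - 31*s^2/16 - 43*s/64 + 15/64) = s^5 + 4*s^4 + 55*s^3/16 - 31*s^2/16 - 251*s/64 + 111/64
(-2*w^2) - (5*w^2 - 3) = 3 - 7*w^2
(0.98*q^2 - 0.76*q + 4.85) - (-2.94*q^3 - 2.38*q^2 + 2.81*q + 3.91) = 2.94*q^3 + 3.36*q^2 - 3.57*q + 0.94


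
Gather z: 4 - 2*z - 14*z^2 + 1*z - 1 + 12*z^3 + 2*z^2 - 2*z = 12*z^3 - 12*z^2 - 3*z + 3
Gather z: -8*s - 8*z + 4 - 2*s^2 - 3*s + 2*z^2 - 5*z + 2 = -2*s^2 - 11*s + 2*z^2 - 13*z + 6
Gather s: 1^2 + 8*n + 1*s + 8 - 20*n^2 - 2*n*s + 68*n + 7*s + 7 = -20*n^2 + 76*n + s*(8 - 2*n) + 16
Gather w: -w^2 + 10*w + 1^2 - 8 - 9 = -w^2 + 10*w - 16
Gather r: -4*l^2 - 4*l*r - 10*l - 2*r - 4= -4*l^2 - 10*l + r*(-4*l - 2) - 4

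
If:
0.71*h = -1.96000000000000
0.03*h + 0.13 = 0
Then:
No Solution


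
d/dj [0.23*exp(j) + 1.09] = 0.23*exp(j)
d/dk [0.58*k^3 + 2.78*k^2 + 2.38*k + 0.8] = 1.74*k^2 + 5.56*k + 2.38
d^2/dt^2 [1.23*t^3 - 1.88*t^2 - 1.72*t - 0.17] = 7.38*t - 3.76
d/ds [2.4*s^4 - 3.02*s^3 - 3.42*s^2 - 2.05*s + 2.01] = 9.6*s^3 - 9.06*s^2 - 6.84*s - 2.05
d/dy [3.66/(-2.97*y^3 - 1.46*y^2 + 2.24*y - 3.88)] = (32.6106*y^2 + 10.6872*y - 8.1984)/(2.97*y^3 + 1.46*y^2 - 2.24*y + 3.88)^2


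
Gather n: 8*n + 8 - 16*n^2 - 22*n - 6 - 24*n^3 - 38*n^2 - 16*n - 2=-24*n^3 - 54*n^2 - 30*n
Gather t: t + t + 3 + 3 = 2*t + 6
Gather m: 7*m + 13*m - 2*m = 18*m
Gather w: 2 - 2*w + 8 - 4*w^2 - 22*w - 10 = -4*w^2 - 24*w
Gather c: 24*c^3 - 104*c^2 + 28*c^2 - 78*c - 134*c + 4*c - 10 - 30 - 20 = 24*c^3 - 76*c^2 - 208*c - 60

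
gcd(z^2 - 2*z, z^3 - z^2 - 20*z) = z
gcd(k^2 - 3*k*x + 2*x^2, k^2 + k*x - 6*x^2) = -k + 2*x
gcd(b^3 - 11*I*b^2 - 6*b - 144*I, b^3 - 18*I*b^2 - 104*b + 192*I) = b^2 - 14*I*b - 48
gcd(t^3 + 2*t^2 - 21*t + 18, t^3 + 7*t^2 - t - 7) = t - 1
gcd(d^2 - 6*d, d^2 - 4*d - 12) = d - 6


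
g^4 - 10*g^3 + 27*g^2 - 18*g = g*(g - 6)*(g - 3)*(g - 1)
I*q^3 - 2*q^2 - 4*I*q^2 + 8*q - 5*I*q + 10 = (q - 5)*(q + 2*I)*(I*q + I)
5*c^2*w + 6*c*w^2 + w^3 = w*(c + w)*(5*c + w)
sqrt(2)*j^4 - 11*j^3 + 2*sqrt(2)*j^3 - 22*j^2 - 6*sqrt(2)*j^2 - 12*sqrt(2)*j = j*(j + 2)*(j - 6*sqrt(2))*(sqrt(2)*j + 1)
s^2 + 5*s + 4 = (s + 1)*(s + 4)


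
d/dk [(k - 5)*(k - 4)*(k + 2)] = 3*k^2 - 14*k + 2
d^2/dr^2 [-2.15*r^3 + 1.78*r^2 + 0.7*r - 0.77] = 3.56 - 12.9*r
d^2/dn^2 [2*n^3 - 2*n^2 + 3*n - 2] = 12*n - 4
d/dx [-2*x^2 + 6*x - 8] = 6 - 4*x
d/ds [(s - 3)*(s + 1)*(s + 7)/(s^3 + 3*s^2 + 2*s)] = 2*(-s^2 + 21*s + 21)/(s^2*(s^2 + 4*s + 4))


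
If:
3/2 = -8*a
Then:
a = -3/16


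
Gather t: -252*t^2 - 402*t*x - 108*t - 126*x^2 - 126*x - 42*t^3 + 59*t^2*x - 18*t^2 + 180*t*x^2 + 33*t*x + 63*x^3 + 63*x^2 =-42*t^3 + t^2*(59*x - 270) + t*(180*x^2 - 369*x - 108) + 63*x^3 - 63*x^2 - 126*x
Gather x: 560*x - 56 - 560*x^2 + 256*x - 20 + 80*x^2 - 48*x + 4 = -480*x^2 + 768*x - 72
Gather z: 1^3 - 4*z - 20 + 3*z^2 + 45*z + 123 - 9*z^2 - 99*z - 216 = -6*z^2 - 58*z - 112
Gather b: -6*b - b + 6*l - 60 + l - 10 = -7*b + 7*l - 70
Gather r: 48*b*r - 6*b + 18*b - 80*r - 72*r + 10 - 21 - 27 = 12*b + r*(48*b - 152) - 38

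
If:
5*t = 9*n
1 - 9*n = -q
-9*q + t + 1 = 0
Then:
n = 25/198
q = 3/22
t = 5/22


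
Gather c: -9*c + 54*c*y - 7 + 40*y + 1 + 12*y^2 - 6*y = c*(54*y - 9) + 12*y^2 + 34*y - 6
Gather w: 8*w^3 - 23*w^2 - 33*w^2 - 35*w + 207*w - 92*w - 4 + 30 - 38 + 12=8*w^3 - 56*w^2 + 80*w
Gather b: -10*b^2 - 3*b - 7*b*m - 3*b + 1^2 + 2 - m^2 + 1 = -10*b^2 + b*(-7*m - 6) - m^2 + 4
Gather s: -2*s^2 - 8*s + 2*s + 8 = -2*s^2 - 6*s + 8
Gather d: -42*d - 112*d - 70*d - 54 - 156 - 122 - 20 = -224*d - 352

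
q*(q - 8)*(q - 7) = q^3 - 15*q^2 + 56*q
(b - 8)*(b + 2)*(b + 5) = b^3 - b^2 - 46*b - 80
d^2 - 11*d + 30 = (d - 6)*(d - 5)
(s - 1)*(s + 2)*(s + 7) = s^3 + 8*s^2 + 5*s - 14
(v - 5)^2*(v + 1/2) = v^3 - 19*v^2/2 + 20*v + 25/2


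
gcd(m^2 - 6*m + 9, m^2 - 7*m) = 1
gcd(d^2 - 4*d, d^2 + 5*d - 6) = 1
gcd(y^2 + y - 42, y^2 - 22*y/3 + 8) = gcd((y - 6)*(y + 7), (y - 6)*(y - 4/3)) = y - 6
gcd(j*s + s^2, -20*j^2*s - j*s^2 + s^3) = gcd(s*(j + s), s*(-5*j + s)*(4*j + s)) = s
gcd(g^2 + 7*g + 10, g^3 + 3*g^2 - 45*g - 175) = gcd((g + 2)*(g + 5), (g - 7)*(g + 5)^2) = g + 5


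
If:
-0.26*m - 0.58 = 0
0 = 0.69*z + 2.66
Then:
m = -2.23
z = -3.86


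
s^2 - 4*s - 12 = (s - 6)*(s + 2)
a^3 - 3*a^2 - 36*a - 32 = (a - 8)*(a + 1)*(a + 4)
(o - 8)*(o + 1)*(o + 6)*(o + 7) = o^4 + 6*o^3 - 57*o^2 - 398*o - 336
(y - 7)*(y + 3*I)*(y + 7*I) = y^3 - 7*y^2 + 10*I*y^2 - 21*y - 70*I*y + 147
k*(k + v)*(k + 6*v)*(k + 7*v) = k^4 + 14*k^3*v + 55*k^2*v^2 + 42*k*v^3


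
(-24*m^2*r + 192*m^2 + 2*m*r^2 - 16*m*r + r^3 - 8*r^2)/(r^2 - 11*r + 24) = (-24*m^2 + 2*m*r + r^2)/(r - 3)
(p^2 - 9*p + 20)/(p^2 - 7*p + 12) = (p - 5)/(p - 3)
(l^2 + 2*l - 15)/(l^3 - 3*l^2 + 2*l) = (l^2 + 2*l - 15)/(l*(l^2 - 3*l + 2))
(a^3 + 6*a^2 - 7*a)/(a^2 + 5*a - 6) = a*(a + 7)/(a + 6)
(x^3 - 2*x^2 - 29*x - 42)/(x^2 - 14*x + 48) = (x^3 - 2*x^2 - 29*x - 42)/(x^2 - 14*x + 48)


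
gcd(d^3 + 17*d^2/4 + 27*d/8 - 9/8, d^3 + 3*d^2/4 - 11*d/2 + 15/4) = d + 3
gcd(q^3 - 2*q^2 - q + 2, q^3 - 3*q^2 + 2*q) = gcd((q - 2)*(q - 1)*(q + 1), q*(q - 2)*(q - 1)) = q^2 - 3*q + 2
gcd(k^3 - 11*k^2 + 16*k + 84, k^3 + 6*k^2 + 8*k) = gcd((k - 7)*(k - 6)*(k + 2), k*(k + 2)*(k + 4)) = k + 2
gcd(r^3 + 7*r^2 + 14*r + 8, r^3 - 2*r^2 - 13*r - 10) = r^2 + 3*r + 2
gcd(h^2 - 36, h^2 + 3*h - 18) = h + 6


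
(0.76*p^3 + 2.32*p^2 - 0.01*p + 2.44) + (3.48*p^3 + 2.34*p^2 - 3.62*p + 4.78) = 4.24*p^3 + 4.66*p^2 - 3.63*p + 7.22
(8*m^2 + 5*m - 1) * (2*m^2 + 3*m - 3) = 16*m^4 + 34*m^3 - 11*m^2 - 18*m + 3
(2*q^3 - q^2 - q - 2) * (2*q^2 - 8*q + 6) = 4*q^5 - 18*q^4 + 18*q^3 - 2*q^2 + 10*q - 12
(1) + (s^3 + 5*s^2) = s^3 + 5*s^2 + 1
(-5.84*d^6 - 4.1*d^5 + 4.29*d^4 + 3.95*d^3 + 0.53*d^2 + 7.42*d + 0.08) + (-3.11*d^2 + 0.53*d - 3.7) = -5.84*d^6 - 4.1*d^5 + 4.29*d^4 + 3.95*d^3 - 2.58*d^2 + 7.95*d - 3.62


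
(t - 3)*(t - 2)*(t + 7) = t^3 + 2*t^2 - 29*t + 42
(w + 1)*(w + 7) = w^2 + 8*w + 7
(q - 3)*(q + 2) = q^2 - q - 6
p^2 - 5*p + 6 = (p - 3)*(p - 2)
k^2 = k^2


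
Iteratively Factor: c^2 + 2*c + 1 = (c + 1)*(c + 1)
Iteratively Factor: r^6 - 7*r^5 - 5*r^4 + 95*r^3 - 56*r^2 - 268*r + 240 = (r - 4)*(r^5 - 3*r^4 - 17*r^3 + 27*r^2 + 52*r - 60) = (r - 4)*(r - 2)*(r^4 - r^3 - 19*r^2 - 11*r + 30) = (r - 4)*(r - 2)*(r + 3)*(r^3 - 4*r^2 - 7*r + 10) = (r - 4)*(r - 2)*(r - 1)*(r + 3)*(r^2 - 3*r - 10) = (r - 5)*(r - 4)*(r - 2)*(r - 1)*(r + 3)*(r + 2)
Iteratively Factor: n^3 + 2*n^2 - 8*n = (n + 4)*(n^2 - 2*n) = (n - 2)*(n + 4)*(n)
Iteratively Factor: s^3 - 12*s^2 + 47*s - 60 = (s - 4)*(s^2 - 8*s + 15) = (s - 5)*(s - 4)*(s - 3)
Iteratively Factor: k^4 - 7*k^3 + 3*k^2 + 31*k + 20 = (k + 1)*(k^3 - 8*k^2 + 11*k + 20) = (k - 4)*(k + 1)*(k^2 - 4*k - 5) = (k - 4)*(k + 1)^2*(k - 5)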